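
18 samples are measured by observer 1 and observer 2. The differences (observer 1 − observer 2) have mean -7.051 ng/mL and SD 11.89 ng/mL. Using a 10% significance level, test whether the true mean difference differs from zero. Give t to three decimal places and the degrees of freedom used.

H0: μ_d = 0; H1: μ_d ≠ 0 (paired t-test on the differences, two-sided).
t = d̄/(s_d/√n) = -7.051/(11.89/√18) = -2.516
df = n − 1 = 17
Two-sided p-value ≈ 0.022
Since p ≈ 0.022 < α = 0.1, reject H0; the evidence is statistically significant.

t = -2.516, df = 17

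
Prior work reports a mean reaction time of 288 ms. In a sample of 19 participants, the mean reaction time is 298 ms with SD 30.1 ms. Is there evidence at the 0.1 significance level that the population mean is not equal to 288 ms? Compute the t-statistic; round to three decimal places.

H0: μ = 288; H1: μ ≠ 288 (one-sample t-test, two-sided).
t = (x̄ − μ₀)/(s/√n) = (298 − 288)/(30.1/√19) = 1.448
df = n − 1 = 18
Two-sided p-value ≈ 0.165
Since p ≈ 0.165 > α = 0.1, fail to reject H0; the evidence is not statistically significant.

1.448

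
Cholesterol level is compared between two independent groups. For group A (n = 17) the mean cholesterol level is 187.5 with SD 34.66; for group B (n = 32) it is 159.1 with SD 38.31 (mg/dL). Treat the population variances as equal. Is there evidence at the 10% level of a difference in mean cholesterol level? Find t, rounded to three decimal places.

Let group 1 = group A, group 2 = group B. H0: μ_1 = μ_2; H1: μ_1 ≠ μ_2 (two-sample pooled-variance t-test, two-sided).
s_p² = [(17−1)·34.66² + (32−1)·38.31²]/(17+32−2) = 1376.99
t = (187.5 − 159.1)/√[1376.99·(1/17 + 1/32)] = 2.550
df = n₁ + n₂ − 2 = 47
Two-sided p-value ≈ 0.0141
Since p ≈ 0.0141 < α = 0.1, reject H0; the evidence is statistically significant.

2.550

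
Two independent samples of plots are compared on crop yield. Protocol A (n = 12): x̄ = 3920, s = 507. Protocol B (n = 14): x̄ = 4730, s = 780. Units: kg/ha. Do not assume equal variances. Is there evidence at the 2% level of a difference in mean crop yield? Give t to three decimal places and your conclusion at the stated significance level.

t = -3.180; reject H0

Let group 1 = protocol A, group 2 = protocol B. H0: μ_1 = μ_2; H1: μ_1 ≠ μ_2 (Welch's two-sample t-test, two-sided).
t = (x̄_1 − x̄_2)/√(s_1²/n_1 + s_2²/n_2) = (3920 − 4730)/√(507²/12 + 780²/14) = -3.180
Welch–Satterthwaite df ≈ 22.51
Two-sided p-value ≈ 0.004
Since p ≈ 0.004 < α = 0.02, reject H0; the evidence is statistically significant.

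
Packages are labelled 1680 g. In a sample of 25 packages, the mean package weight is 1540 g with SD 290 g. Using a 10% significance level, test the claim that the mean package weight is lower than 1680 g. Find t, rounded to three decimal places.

-2.414

H0: μ = 1680; H1: μ < 1680 (one-sample t-test, left-tailed).
t = (x̄ − μ₀)/(s/√n) = (1540 − 1680)/(290/√25) = -2.414
df = n − 1 = 24
p-value = P(T ≤ -2.414) ≈ 0.012
Since p ≈ 0.012 < α = 0.1, reject H0; the data support H1.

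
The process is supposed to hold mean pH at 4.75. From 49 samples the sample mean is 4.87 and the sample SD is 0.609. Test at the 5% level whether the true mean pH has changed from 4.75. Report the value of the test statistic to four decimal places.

H0: μ = 4.75; H1: μ ≠ 4.75 (one-sample t-test, two-sided).
t = (x̄ − μ₀)/(s/√n) = (4.87 − 4.75)/(0.609/√49) = 1.3793
df = n − 1 = 48
Two-sided p-value ≈ 0.1742
Since p ≈ 0.1742 > α = 0.05, fail to reject H0; the data do not provide sufficient evidence against H0.

1.3793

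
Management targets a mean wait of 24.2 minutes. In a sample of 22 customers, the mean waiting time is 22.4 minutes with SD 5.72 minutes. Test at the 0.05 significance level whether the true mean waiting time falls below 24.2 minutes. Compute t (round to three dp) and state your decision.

H0: μ = 24.2; H1: μ < 24.2 (one-sample t-test, left-tailed).
t = (x̄ − μ₀)/(s/√n) = (22.4 − 24.2)/(5.72/√22) = -1.476
df = n − 1 = 21
p-value = P(T ≤ -1.476) ≈ 0.0774
Since p ≈ 0.0774 > α = 0.05, fail to reject H0; the evidence is not statistically significant.

t = -1.476; fail to reject H0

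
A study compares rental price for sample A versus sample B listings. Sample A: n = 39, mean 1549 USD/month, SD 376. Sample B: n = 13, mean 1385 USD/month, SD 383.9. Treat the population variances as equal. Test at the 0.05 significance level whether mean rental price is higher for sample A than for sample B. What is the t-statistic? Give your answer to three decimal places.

Let group 1 = sample A, group 2 = sample B. H0: μ_1 = μ_2; H1: μ_1 > μ_2 (two-sample pooled-variance t-test, right-tailed).
s_p² = [(39−1)·376² + (13−1)·383.9²]/(39+13−2) = 142817
t = (1549 − 1385)/√[142817·(1/39 + 1/13)] = 1.355
df = n₁ + n₂ − 2 = 50
p-value = P(T ≥ 1.355) ≈ 0.0907
Since p ≈ 0.0907 > α = 0.05, fail to reject H0; the evidence is not statistically significant.

1.355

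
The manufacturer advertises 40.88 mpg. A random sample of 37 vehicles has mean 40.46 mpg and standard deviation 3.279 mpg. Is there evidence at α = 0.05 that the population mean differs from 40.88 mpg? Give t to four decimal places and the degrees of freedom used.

H0: μ = 40.88; H1: μ ≠ 40.88 (one-sample t-test, two-sided).
t = (x̄ − μ₀)/(s/√n) = (40.46 − 40.88)/(3.279/√37) = -0.7791
df = n − 1 = 36
Two-sided p-value ≈ 0.441
Since p ≈ 0.441 > α = 0.05, fail to reject H0; the data do not provide sufficient evidence against H0.

t = -0.7791, df = 36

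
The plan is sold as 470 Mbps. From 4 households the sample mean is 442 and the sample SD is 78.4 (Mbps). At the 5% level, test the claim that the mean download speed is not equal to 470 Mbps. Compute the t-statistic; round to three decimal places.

-0.714

H0: μ = 470; H1: μ ≠ 470 (one-sample t-test, two-sided).
t = (x̄ − μ₀)/(s/√n) = (442 − 470)/(78.4/√4) = -0.714
df = n − 1 = 3
Two-sided p-value ≈ 0.5266
Since p ≈ 0.5266 > α = 0.05, fail to reject H0; the evidence is not statistically significant.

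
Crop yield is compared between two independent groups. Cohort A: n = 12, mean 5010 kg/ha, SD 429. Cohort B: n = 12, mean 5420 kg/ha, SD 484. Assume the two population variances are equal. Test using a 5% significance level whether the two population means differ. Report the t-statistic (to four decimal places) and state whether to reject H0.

Let group 1 = cohort A, group 2 = cohort B. H0: μ_1 = μ_2; H1: μ_1 ≠ μ_2 (two-sample pooled-variance t-test, two-sided).
s_p² = [(12−1)·429² + (12−1)·484²]/(12+12−2) = 209148
t = (5010 − 5420)/√[209148·(1/12 + 1/12)] = -2.1960
df = n₁ + n₂ − 2 = 22
Two-sided p-value ≈ 0.039
Since p ≈ 0.039 < α = 0.05, reject H0; the data support H1.

t = -2.1960; reject H0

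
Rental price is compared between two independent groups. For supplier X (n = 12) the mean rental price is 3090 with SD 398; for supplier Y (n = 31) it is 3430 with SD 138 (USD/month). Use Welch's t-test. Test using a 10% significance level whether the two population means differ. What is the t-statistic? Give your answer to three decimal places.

Let group 1 = supplier X, group 2 = supplier Y. H0: μ_1 = μ_2; H1: μ_1 ≠ μ_2 (Welch's two-sample t-test, two-sided).
t = (x̄_1 − x̄_2)/√(s_1²/n_1 + s_2²/n_2) = (3090 − 3430)/√(398²/12 + 138²/31) = -2.893
Welch–Satterthwaite df ≈ 12.04
Two-sided p-value ≈ 0.013
Since p ≈ 0.013 < α = 0.1, reject H0; the data support H1.

-2.893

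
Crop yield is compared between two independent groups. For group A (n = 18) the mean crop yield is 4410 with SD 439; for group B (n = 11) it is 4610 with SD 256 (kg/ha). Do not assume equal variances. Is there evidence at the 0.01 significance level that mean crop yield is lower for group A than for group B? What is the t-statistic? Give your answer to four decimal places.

Let group 1 = group A, group 2 = group B. H0: μ_1 = μ_2; H1: μ_1 < μ_2 (Welch's two-sample t-test, left-tailed).
t = (x̄_1 − x̄_2)/√(s_1²/n_1 + s_2²/n_2) = (4410 − 4610)/√(439²/18 + 256²/11) = -1.5493
Welch–Satterthwaite df ≈ 26.98
p-value = P(T ≤ -1.5493) ≈ 0.0665
Since p ≈ 0.0665 > α = 0.01, fail to reject H0; the evidence is not statistically significant.

-1.5493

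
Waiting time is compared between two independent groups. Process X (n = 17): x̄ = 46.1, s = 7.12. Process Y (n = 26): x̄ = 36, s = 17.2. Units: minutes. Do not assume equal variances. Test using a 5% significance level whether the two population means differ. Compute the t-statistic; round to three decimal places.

2.665

Let group 1 = process X, group 2 = process Y. H0: μ_1 = μ_2; H1: μ_1 ≠ μ_2 (Welch's two-sample t-test, two-sided).
t = (x̄_1 − x̄_2)/√(s_1²/n_1 + s_2²/n_2) = (46.1 − 36)/√(7.12²/17 + 17.2²/26) = 2.665
Welch–Satterthwaite df ≈ 35.96
Two-sided p-value ≈ 0.0114
Since p ≈ 0.0114 < α = 0.05, reject H0; the data support H1.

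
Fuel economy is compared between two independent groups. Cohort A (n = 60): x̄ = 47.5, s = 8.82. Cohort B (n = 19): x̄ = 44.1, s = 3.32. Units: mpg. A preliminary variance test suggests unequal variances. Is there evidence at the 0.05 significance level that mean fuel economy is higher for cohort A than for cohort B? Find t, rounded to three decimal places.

2.482

Let group 1 = cohort A, group 2 = cohort B. H0: μ_1 = μ_2; H1: μ_1 > μ_2 (Welch's two-sample t-test, right-tailed).
t = (x̄_1 − x̄_2)/√(s_1²/n_1 + s_2²/n_2) = (47.5 − 44.1)/√(8.82²/60 + 3.32²/19) = 2.482
Welch–Satterthwaite df ≈ 74.63
p-value = P(T ≥ 2.482) ≈ 0.008
Since p ≈ 0.008 < α = 0.05, reject H0; the data support H1.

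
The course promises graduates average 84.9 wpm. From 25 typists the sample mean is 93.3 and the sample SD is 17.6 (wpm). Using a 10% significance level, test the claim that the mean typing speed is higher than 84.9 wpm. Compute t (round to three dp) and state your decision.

H0: μ = 84.9; H1: μ > 84.9 (one-sample t-test, right-tailed).
t = (x̄ − μ₀)/(s/√n) = (93.3 − 84.9)/(17.6/√25) = 2.386
df = n − 1 = 24
p-value = P(T ≥ 2.386) ≈ 0.0126
Since p ≈ 0.0126 < α = 0.1, reject H0; the data support H1.

t = 2.386; reject H0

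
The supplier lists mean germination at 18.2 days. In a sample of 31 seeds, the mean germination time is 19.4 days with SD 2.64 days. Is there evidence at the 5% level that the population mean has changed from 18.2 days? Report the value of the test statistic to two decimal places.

H0: μ = 18.2; H1: μ ≠ 18.2 (one-sample t-test, two-sided).
t = (x̄ − μ₀)/(s/√n) = (19.4 − 18.2)/(2.64/√31) = 2.53
df = n − 1 = 30
Two-sided p-value ≈ 0.0169
Since p ≈ 0.0169 < α = 0.05, reject H0; the data support H1.

2.53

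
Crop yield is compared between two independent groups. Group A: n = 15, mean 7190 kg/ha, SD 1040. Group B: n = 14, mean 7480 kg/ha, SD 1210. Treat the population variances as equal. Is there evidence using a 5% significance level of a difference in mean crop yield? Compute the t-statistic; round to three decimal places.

-0.694

Let group 1 = group A, group 2 = group B. H0: μ_1 = μ_2; H1: μ_1 ≠ μ_2 (two-sample pooled-variance t-test, two-sided).
s_p² = [(15−1)·1040² + (14−1)·1210²]/(15+14−2) = 1265770
t = (7190 − 7480)/√[1265770·(1/15 + 1/14)] = -0.694
df = n₁ + n₂ − 2 = 27
Two-sided p-value ≈ 0.4938
Since p ≈ 0.4938 > α = 0.05, fail to reject H0; the data do not provide sufficient evidence against H0.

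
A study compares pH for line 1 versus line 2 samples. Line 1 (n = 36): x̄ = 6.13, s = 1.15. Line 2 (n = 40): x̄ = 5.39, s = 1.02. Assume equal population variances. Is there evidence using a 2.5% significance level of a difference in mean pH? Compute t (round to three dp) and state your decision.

Let group 1 = line 1, group 2 = line 2. H0: μ_1 = μ_2; H1: μ_1 ≠ μ_2 (two-sample pooled-variance t-test, two-sided).
s_p² = [(36−1)·1.15² + (40−1)·1.02²]/(36+40−2) = 1.17383
t = (6.13 − 5.39)/√[1.17383·(1/36 + 1/40)] = 2.973
df = n₁ + n₂ − 2 = 74
Two-sided p-value ≈ 0.0040
Since p ≈ 0.0040 < α = 0.025, reject H0; the evidence is statistically significant.

t = 2.973; reject H0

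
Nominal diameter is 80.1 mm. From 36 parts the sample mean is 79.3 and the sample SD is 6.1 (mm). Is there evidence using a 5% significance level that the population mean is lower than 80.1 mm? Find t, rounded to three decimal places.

-0.787

H0: μ = 80.1; H1: μ < 80.1 (one-sample t-test, left-tailed).
t = (x̄ − μ₀)/(s/√n) = (79.3 − 80.1)/(6.1/√36) = -0.787
df = n − 1 = 35
p-value = P(T ≤ -0.787) ≈ 0.2183
Since p ≈ 0.2183 > α = 0.05, fail to reject H0; the data do not provide sufficient evidence against H0.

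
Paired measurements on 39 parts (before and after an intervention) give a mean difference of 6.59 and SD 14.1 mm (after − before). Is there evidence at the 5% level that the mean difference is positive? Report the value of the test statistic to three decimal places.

H0: μ_d = 0; H1: μ_d > 0 (paired t-test on the differences, right-tailed).
t = d̄/(s_d/√n) = 6.59/(14.1/√39) = 2.919
df = n − 1 = 38
p-value = P(T ≥ 2.919) ≈ 0.003
Since p ≈ 0.003 < α = 0.05, reject H0; the data support H1.

2.919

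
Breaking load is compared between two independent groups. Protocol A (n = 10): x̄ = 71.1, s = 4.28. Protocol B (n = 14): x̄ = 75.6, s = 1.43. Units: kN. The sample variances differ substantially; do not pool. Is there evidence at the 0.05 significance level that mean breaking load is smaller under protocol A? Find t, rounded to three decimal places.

Let group 1 = protocol A, group 2 = protocol B. H0: μ_1 = μ_2; H1: μ_1 < μ_2 (Welch's two-sample t-test, left-tailed).
t = (x̄_1 − x̄_2)/√(s_1²/n_1 + s_2²/n_2) = (71.1 − 75.6)/√(4.28²/10 + 1.43²/14) = -3.200
Welch–Satterthwaite df ≈ 10.45
p-value = P(T ≤ -3.200) ≈ 0.005
Since p ≈ 0.005 < α = 0.05, reject H0; the data support H1.

-3.200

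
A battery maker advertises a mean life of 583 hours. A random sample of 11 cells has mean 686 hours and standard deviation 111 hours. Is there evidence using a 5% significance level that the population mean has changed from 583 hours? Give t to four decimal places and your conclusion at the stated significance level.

t = 3.0776; reject H0

H0: μ = 583; H1: μ ≠ 583 (one-sample t-test, two-sided).
t = (x̄ − μ₀)/(s/√n) = (686 − 583)/(111/√11) = 3.0776
df = n − 1 = 10
Two-sided p-value ≈ 0.012
Since p ≈ 0.012 < α = 0.05, reject H0; the data support H1.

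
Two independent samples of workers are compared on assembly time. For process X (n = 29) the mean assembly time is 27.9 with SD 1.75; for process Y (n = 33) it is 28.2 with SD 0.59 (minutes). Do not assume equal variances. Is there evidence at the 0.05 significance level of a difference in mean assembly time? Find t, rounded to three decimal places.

-0.880

Let group 1 = process X, group 2 = process Y. H0: μ_1 = μ_2; H1: μ_1 ≠ μ_2 (Welch's two-sample t-test, two-sided).
t = (x̄_1 − x̄_2)/√(s_1²/n_1 + s_2²/n_2) = (27.9 − 28.2)/√(1.75²/29 + 0.59²/33) = -0.880
Welch–Satterthwaite df ≈ 33.58
Two-sided p-value ≈ 0.3850
Since p ≈ 0.3850 > α = 0.05, fail to reject H0; the data do not provide sufficient evidence against H0.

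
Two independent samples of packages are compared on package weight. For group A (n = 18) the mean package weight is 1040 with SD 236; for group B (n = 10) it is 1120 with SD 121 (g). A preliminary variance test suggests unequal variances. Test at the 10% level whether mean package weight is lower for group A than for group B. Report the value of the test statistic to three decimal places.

-1.185

Let group 1 = group A, group 2 = group B. H0: μ_1 = μ_2; H1: μ_1 < μ_2 (Welch's two-sample t-test, left-tailed).
t = (x̄_1 − x̄_2)/√(s_1²/n_1 + s_2²/n_2) = (1040 − 1120)/√(236²/18 + 121²/10) = -1.185
Welch–Satterthwaite df ≈ 25.93
p-value = P(T ≤ -1.185) ≈ 0.123
Since p ≈ 0.123 > α = 0.1, fail to reject H0; the evidence is not statistically significant.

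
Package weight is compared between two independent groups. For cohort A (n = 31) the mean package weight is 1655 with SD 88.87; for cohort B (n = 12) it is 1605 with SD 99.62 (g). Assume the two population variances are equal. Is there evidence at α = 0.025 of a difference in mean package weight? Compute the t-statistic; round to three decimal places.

1.601

Let group 1 = cohort A, group 2 = cohort B. H0: μ_1 = μ_2; H1: μ_1 ≠ μ_2 (two-sample pooled-variance t-test, two-sided).
s_p² = [(31−1)·88.87² + (12−1)·99.62²]/(31+12−2) = 8441.51
t = (1655 − 1605)/√[8441.51·(1/31 + 1/12)] = 1.601
df = n₁ + n₂ − 2 = 41
Two-sided p-value ≈ 0.1171
Since p ≈ 0.1171 > α = 0.025, fail to reject H0; the evidence is not statistically significant.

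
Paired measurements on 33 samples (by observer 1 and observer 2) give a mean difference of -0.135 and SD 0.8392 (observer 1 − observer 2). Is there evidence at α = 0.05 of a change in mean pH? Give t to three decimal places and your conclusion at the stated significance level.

t = -0.924; fail to reject H0

H0: μ_d = 0; H1: μ_d ≠ 0 (paired t-test on the differences, two-sided).
t = d̄/(s_d/√n) = -0.135/(0.8392/√33) = -0.924
df = n − 1 = 32
Two-sided p-value ≈ 0.362
Since p ≈ 0.362 > α = 0.05, fail to reject H0; the evidence is not statistically significant.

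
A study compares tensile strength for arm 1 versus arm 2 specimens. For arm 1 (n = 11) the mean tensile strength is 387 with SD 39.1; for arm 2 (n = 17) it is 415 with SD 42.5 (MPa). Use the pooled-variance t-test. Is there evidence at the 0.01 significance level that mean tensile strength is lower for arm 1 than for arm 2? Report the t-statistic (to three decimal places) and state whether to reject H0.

Let group 1 = arm 1, group 2 = arm 2. H0: μ_1 = μ_2; H1: μ_1 < μ_2 (two-sample pooled-variance t-test, left-tailed).
s_p² = [(11−1)·39.1² + (17−1)·42.5²]/(11+17−2) = 1699.54
t = (387 − 415)/√[1699.54·(1/11 + 1/17)] = -1.755
df = n₁ + n₂ − 2 = 26
p-value = P(T ≤ -1.755) ≈ 0.0455
Since p ≈ 0.0455 > α = 0.01, fail to reject H0; the data do not provide sufficient evidence against H0.

t = -1.755; fail to reject H0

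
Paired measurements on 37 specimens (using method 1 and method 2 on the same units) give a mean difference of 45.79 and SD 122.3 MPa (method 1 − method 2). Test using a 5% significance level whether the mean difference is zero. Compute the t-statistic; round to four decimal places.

H0: μ_d = 0; H1: μ_d ≠ 0 (paired t-test on the differences, two-sided).
t = d̄/(s_d/√n) = 45.79/(122.3/√37) = 2.2774
df = n − 1 = 36
Two-sided p-value ≈ 0.0288
Since p ≈ 0.0288 < α = 0.05, reject H0; the data support H1.

2.2774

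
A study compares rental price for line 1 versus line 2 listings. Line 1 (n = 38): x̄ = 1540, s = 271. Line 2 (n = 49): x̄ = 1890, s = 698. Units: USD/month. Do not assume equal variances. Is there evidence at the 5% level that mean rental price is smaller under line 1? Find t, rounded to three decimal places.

-3.212

Let group 1 = line 1, group 2 = line 2. H0: μ_1 = μ_2; H1: μ_1 < μ_2 (Welch's two-sample t-test, left-tailed).
t = (x̄_1 − x̄_2)/√(s_1²/n_1 + s_2²/n_2) = (1540 − 1890)/√(271²/38 + 698²/49) = -3.212
Welch–Satterthwaite df ≈ 65.27
p-value = P(T ≤ -3.212) ≈ 0.0010
Since p ≈ 0.0010 < α = 0.05, reject H0; the data support H1.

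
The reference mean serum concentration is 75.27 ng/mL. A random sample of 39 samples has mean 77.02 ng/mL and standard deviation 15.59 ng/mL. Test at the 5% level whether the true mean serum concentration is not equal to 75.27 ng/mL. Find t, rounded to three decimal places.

0.701

H0: μ = 75.27; H1: μ ≠ 75.27 (one-sample t-test, two-sided).
t = (x̄ − μ₀)/(s/√n) = (77.02 − 75.27)/(15.59/√39) = 0.701
df = n − 1 = 38
Two-sided p-value ≈ 0.488
Since p ≈ 0.488 > α = 0.05, fail to reject H0; the evidence is not statistically significant.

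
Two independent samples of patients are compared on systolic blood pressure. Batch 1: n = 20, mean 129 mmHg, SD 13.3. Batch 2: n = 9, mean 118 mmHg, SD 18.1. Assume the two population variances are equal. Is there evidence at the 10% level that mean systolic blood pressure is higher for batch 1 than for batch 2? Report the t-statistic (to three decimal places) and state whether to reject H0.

t = 1.841; reject H0

Let group 1 = batch 1, group 2 = batch 2. H0: μ_1 = μ_2; H1: μ_1 > μ_2 (two-sample pooled-variance t-test, right-tailed).
s_p² = [(20−1)·13.3² + (9−1)·18.1²]/(20+9−2) = 221.548
t = (129 − 118)/√[221.548·(1/20 + 1/9)] = 1.841
df = n₁ + n₂ − 2 = 27
p-value = P(T ≥ 1.841) ≈ 0.0383
Since p ≈ 0.0383 < α = 0.1, reject H0; the evidence is statistically significant.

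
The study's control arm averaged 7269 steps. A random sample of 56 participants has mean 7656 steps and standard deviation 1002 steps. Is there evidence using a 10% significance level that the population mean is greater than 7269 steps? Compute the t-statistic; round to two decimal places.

2.89

H0: μ = 7269; H1: μ > 7269 (one-sample t-test, right-tailed).
t = (x̄ − μ₀)/(s/√n) = (7656 − 7269)/(1002/√56) = 2.89
df = n − 1 = 55
p-value = P(T ≥ 2.89) ≈ 0.003
Since p ≈ 0.003 < α = 0.1, reject H0; the evidence is statistically significant.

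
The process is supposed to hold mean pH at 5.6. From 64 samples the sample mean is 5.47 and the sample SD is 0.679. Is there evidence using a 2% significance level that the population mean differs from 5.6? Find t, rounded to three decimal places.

H0: μ = 5.6; H1: μ ≠ 5.6 (one-sample t-test, two-sided).
t = (x̄ − μ₀)/(s/√n) = (5.47 − 5.6)/(0.679/√64) = -1.532
df = n − 1 = 63
Two-sided p-value ≈ 0.131
Since p ≈ 0.131 > α = 0.02, fail to reject H0; the evidence is not statistically significant.

-1.532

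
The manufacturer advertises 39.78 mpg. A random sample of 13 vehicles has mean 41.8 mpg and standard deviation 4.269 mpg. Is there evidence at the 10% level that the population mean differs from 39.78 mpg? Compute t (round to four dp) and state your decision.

H0: μ = 39.78; H1: μ ≠ 39.78 (one-sample t-test, two-sided).
t = (x̄ − μ₀)/(s/√n) = (41.8 − 39.78)/(4.269/√13) = 1.7061
df = n − 1 = 12
Two-sided p-value ≈ 0.114
Since p ≈ 0.114 > α = 0.1, fail to reject H0; the data do not provide sufficient evidence against H0.

t = 1.7061; fail to reject H0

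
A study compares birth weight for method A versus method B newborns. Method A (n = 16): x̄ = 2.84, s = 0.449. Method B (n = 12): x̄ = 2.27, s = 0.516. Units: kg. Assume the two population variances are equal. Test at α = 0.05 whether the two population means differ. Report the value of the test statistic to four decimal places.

Let group 1 = method A, group 2 = method B. H0: μ_1 = μ_2; H1: μ_1 ≠ μ_2 (two-sample pooled-variance t-test, two-sided).
s_p² = [(16−1)·0.449² + (12−1)·0.516²]/(16+12−2) = 0.228955
t = (2.84 − 2.27)/√[0.228955·(1/16 + 1/12)] = 3.1194
df = n₁ + n₂ − 2 = 26
Two-sided p-value ≈ 0.0044
Since p ≈ 0.0044 < α = 0.05, reject H0; the data support H1.

3.1194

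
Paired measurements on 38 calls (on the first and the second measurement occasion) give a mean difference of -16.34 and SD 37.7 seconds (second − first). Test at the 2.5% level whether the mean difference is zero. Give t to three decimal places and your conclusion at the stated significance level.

t = -2.672; reject H0

H0: μ_d = 0; H1: μ_d ≠ 0 (paired t-test on the differences, two-sided).
t = d̄/(s_d/√n) = -16.34/(37.7/√38) = -2.672
df = n − 1 = 37
Two-sided p-value ≈ 0.011
Since p ≈ 0.011 < α = 0.025, reject H0; the evidence is statistically significant.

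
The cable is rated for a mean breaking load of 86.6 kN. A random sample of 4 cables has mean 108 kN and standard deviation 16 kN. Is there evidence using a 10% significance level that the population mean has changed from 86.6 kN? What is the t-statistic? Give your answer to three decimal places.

H0: μ = 86.6; H1: μ ≠ 86.6 (one-sample t-test, two-sided).
t = (x̄ − μ₀)/(s/√n) = (108 − 86.6)/(16/√4) = 2.675
df = n − 1 = 3
Two-sided p-value ≈ 0.075
Since p ≈ 0.075 < α = 0.1, reject H0; the evidence is statistically significant.

2.675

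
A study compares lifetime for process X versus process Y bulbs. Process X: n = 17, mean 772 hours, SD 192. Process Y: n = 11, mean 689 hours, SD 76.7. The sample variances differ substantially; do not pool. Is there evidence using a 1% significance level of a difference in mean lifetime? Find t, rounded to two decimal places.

Let group 1 = process X, group 2 = process Y. H0: μ_1 = μ_2; H1: μ_1 ≠ μ_2 (Welch's two-sample t-test, two-sided).
t = (x̄_1 − x̄_2)/√(s_1²/n_1 + s_2²/n_2) = (772 − 689)/√(192²/17 + 76.7²/11) = 1.60
Welch–Satterthwaite df ≈ 22.66
Two-sided p-value ≈ 0.124
Since p ≈ 0.124 > α = 0.01, fail to reject H0; the data do not provide sufficient evidence against H0.

1.60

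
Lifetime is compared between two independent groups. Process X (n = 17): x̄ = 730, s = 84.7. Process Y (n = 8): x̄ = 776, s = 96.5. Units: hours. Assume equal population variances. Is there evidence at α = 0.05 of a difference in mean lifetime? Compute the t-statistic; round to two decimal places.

Let group 1 = process X, group 2 = process Y. H0: μ_1 = μ_2; H1: μ_1 ≠ μ_2 (two-sample pooled-variance t-test, two-sided).
s_p² = [(17−1)·84.7² + (8−1)·96.5²]/(17+8−2) = 7824.83
t = (730 − 776)/√[7824.83·(1/17 + 1/8)] = -1.21
df = n₁ + n₂ − 2 = 23
Two-sided p-value ≈ 0.237
Since p ≈ 0.237 > α = 0.05, fail to reject H0; the data do not provide sufficient evidence against H0.

-1.21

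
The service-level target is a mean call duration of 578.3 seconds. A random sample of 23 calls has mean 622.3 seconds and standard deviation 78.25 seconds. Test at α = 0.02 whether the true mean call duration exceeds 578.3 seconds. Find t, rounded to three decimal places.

H0: μ = 578.3; H1: μ > 578.3 (one-sample t-test, right-tailed).
t = (x̄ − μ₀)/(s/√n) = (622.3 − 578.3)/(78.25/√23) = 2.697
df = n − 1 = 22
p-value = P(T ≥ 2.697) ≈ 0.0066
Since p ≈ 0.0066 < α = 0.02, reject H0; the data support H1.

2.697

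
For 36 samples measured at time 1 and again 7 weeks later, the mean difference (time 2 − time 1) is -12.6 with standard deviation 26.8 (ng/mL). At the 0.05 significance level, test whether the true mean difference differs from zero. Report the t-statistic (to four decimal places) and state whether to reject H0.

H0: μ_d = 0; H1: μ_d ≠ 0 (paired t-test on the differences, two-sided).
t = d̄/(s_d/√n) = -12.6/(26.8/√36) = -2.8209
df = n − 1 = 35
Two-sided p-value ≈ 0.0078
Since p ≈ 0.0078 < α = 0.05, reject H0; the data support H1.

t = -2.8209; reject H0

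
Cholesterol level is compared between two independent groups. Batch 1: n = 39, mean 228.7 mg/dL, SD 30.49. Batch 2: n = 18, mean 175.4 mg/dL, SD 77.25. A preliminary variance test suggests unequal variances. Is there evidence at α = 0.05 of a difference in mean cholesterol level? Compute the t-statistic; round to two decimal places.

Let group 1 = batch 1, group 2 = batch 2. H0: μ_1 = μ_2; H1: μ_1 ≠ μ_2 (Welch's two-sample t-test, two-sided).
t = (x̄_1 − x̄_2)/√(s_1²/n_1 + s_2²/n_2) = (228.7 − 175.4)/√(30.49²/39 + 77.25²/18) = 2.83
Welch–Satterthwaite df ≈ 19.49
Two-sided p-value ≈ 0.0106
Since p ≈ 0.0106 < α = 0.05, reject H0; the evidence is statistically significant.

2.83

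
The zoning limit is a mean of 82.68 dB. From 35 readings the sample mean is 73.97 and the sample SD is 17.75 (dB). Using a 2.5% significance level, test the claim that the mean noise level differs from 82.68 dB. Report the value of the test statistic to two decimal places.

-2.90

H0: μ = 82.68; H1: μ ≠ 82.68 (one-sample t-test, two-sided).
t = (x̄ − μ₀)/(s/√n) = (73.97 − 82.68)/(17.75/√35) = -2.90
df = n − 1 = 34
Two-sided p-value ≈ 0.006
Since p ≈ 0.006 < α = 0.025, reject H0; the data support H1.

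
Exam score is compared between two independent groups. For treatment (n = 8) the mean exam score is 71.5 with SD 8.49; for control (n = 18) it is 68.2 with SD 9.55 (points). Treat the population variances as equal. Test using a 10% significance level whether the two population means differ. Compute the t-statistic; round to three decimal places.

0.839

Let group 1 = treatment, group 2 = control. H0: μ_1 = μ_2; H1: μ_1 ≠ μ_2 (two-sample pooled-variance t-test, two-sided).
s_p² = [(8−1)·8.49² + (18−1)·9.55²]/(8+18−2) = 85.6251
t = (71.5 − 68.2)/√[85.6251·(1/8 + 1/18)] = 0.839
df = n₁ + n₂ − 2 = 24
Two-sided p-value ≈ 0.4096
Since p ≈ 0.4096 > α = 0.1, fail to reject H0; the evidence is not statistically significant.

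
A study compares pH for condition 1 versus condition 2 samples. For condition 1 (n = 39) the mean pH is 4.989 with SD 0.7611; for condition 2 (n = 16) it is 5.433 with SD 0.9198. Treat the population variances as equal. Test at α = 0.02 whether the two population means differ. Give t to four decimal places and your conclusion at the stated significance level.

t = -1.8482; fail to reject H0

Let group 1 = condition 1, group 2 = condition 2. H0: μ_1 = μ_2; H1: μ_1 ≠ μ_2 (two-sample pooled-variance t-test, two-sided).
s_p² = [(39−1)·0.7611² + (16−1)·0.9198²]/(39+16−2) = 0.654771
t = (4.989 − 5.433)/√[0.654771·(1/39 + 1/16)] = -1.8482
df = n₁ + n₂ − 2 = 53
Two-sided p-value ≈ 0.070
Since p ≈ 0.070 > α = 0.02, fail to reject H0; the evidence is not statistically significant.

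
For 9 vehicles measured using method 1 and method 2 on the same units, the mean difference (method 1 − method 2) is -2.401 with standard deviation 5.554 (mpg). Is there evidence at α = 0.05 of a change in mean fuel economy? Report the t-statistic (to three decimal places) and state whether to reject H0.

t = -1.297; fail to reject H0

H0: μ_d = 0; H1: μ_d ≠ 0 (paired t-test on the differences, two-sided).
t = d̄/(s_d/√n) = -2.401/(5.554/√9) = -1.297
df = n − 1 = 8
Two-sided p-value ≈ 0.231
Since p ≈ 0.231 > α = 0.05, fail to reject H0; the evidence is not statistically significant.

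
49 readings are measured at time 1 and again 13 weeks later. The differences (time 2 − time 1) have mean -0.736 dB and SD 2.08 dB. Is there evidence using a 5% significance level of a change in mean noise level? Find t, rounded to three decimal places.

-2.477

H0: μ_d = 0; H1: μ_d ≠ 0 (paired t-test on the differences, two-sided).
t = d̄/(s_d/√n) = -0.736/(2.08/√49) = -2.477
df = n − 1 = 48
Two-sided p-value ≈ 0.0168
Since p ≈ 0.0168 < α = 0.05, reject H0; the data support H1.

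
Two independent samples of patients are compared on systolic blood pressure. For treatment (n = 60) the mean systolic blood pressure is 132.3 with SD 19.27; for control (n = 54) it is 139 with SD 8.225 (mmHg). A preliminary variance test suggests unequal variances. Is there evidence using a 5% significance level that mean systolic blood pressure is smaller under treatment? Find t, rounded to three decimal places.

Let group 1 = treatment, group 2 = control. H0: μ_1 = μ_2; H1: μ_1 < μ_2 (Welch's two-sample t-test, left-tailed).
t = (x̄_1 − x̄_2)/√(s_1²/n_1 + s_2²/n_2) = (132.3 − 139)/√(19.27²/60 + 8.225²/54) = -2.456
Welch–Satterthwaite df ≈ 81.58
p-value = P(T ≤ -2.456) ≈ 0.008
Since p ≈ 0.008 < α = 0.05, reject H0; the evidence is statistically significant.

-2.456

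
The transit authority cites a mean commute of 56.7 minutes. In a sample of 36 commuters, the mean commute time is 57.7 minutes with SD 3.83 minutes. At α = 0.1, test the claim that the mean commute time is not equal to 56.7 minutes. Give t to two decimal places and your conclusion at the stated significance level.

t = 1.57; fail to reject H0

H0: μ = 56.7; H1: μ ≠ 56.7 (one-sample t-test, two-sided).
t = (x̄ − μ₀)/(s/√n) = (57.7 − 56.7)/(3.83/√36) = 1.57
df = n − 1 = 35
Two-sided p-value ≈ 0.126
Since p ≈ 0.126 > α = 0.1, fail to reject H0; the evidence is not statistically significant.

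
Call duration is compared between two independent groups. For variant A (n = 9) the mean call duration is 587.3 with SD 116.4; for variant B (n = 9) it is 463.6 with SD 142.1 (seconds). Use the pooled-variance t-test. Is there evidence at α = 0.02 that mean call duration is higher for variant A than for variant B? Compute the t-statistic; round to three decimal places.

2.020

Let group 1 = variant A, group 2 = variant B. H0: μ_1 = μ_2; H1: μ_1 > μ_2 (two-sample pooled-variance t-test, right-tailed).
s_p² = [(9−1)·116.4² + (9−1)·142.1²]/(9+9−2) = 16870.7
t = (587.3 − 463.6)/√[16870.7·(1/9 + 1/9)] = 2.020
df = n₁ + n₂ − 2 = 16
p-value = P(T ≥ 2.020) ≈ 0.0302
Since p ≈ 0.0302 > α = 0.02, fail to reject H0; the evidence is not statistically significant.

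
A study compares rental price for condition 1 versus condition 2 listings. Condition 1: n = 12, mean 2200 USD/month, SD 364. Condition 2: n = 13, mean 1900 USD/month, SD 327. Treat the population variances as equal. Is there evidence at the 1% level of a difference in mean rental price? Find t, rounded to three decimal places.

2.171

Let group 1 = condition 1, group 2 = condition 2. H0: μ_1 = μ_2; H1: μ_1 ≠ μ_2 (two-sample pooled-variance t-test, two-sided).
s_p² = [(12−1)·364² + (13−1)·327²]/(12+13−2) = 119157
t = (2200 − 1900)/√[119157·(1/12 + 1/13)] = 2.171
df = n₁ + n₂ − 2 = 23
Two-sided p-value ≈ 0.041
Since p ≈ 0.041 > α = 0.01, fail to reject H0; the data do not provide sufficient evidence against H0.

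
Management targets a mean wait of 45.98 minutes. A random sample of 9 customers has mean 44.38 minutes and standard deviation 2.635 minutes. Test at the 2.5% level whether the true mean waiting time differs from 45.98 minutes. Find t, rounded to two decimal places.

H0: μ = 45.98; H1: μ ≠ 45.98 (one-sample t-test, two-sided).
t = (x̄ − μ₀)/(s/√n) = (44.38 − 45.98)/(2.635/√9) = -1.82
df = n − 1 = 8
Two-sided p-value ≈ 0.106
Since p ≈ 0.106 > α = 0.025, fail to reject H0; the data do not provide sufficient evidence against H0.

-1.82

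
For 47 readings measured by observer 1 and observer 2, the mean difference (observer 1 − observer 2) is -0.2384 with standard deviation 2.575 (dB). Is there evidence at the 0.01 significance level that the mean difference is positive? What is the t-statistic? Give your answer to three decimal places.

-0.635

H0: μ_d = 0; H1: μ_d > 0 (paired t-test on the differences, right-tailed).
t = d̄/(s_d/√n) = -0.2384/(2.575/√47) = -0.635
df = n − 1 = 46
p-value = P(T ≥ -0.635) ≈ 0.736
Since p ≈ 0.736 > α = 0.01, fail to reject H0; the data do not provide sufficient evidence against H0.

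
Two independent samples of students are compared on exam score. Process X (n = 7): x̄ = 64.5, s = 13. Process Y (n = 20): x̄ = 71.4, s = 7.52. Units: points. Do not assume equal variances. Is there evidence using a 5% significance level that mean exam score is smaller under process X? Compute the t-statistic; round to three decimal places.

-1.329

Let group 1 = process X, group 2 = process Y. H0: μ_1 = μ_2; H1: μ_1 < μ_2 (Welch's two-sample t-test, left-tailed).
t = (x̄_1 − x̄_2)/√(s_1²/n_1 + s_2²/n_2) = (64.5 − 71.4)/√(13²/7 + 7.52²/20) = -1.329
Welch–Satterthwaite df ≈ 7.46
p-value = P(T ≤ -1.329) ≈ 0.112
Since p ≈ 0.112 > α = 0.05, fail to reject H0; the evidence is not statistically significant.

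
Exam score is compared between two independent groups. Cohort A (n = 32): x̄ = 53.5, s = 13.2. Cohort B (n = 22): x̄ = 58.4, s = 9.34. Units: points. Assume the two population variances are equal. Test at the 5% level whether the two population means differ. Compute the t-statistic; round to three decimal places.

Let group 1 = cohort A, group 2 = cohort B. H0: μ_1 = μ_2; H1: μ_1 ≠ μ_2 (two-sample pooled-variance t-test, two-sided).
s_p² = [(32−1)·13.2² + (22−1)·9.34²]/(32+22−2) = 139.104
t = (53.5 − 58.4)/√[139.104·(1/32 + 1/22)] = -1.500
df = n₁ + n₂ − 2 = 52
Two-sided p-value ≈ 0.140
Since p ≈ 0.140 > α = 0.05, fail to reject H0; the data do not provide sufficient evidence against H0.

-1.500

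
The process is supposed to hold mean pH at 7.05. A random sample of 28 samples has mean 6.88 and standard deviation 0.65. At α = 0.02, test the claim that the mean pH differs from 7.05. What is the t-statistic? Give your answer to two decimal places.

-1.38

H0: μ = 7.05; H1: μ ≠ 7.05 (one-sample t-test, two-sided).
t = (x̄ − μ₀)/(s/√n) = (6.88 − 7.05)/(0.65/√28) = -1.38
df = n − 1 = 27
Two-sided p-value ≈ 0.178
Since p ≈ 0.178 > α = 0.02, fail to reject H0; the evidence is not statistically significant.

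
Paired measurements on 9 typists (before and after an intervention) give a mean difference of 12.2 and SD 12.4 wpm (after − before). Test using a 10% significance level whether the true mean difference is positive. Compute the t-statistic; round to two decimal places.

2.95

H0: μ_d = 0; H1: μ_d > 0 (paired t-test on the differences, right-tailed).
t = d̄/(s_d/√n) = 12.2/(12.4/√9) = 2.95
df = n − 1 = 8
p-value = P(T ≥ 2.95) ≈ 0.009
Since p ≈ 0.009 < α = 0.1, reject H0; the data support H1.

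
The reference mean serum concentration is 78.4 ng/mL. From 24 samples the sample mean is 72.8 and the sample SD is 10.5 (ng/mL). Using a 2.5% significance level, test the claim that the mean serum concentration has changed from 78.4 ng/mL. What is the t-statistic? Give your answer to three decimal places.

H0: μ = 78.4; H1: μ ≠ 78.4 (one-sample t-test, two-sided).
t = (x̄ − μ₀)/(s/√n) = (72.8 − 78.4)/(10.5/√24) = -2.613
df = n − 1 = 23
Two-sided p-value ≈ 0.0156
Since p ≈ 0.0156 < α = 0.025, reject H0; the evidence is statistically significant.

-2.613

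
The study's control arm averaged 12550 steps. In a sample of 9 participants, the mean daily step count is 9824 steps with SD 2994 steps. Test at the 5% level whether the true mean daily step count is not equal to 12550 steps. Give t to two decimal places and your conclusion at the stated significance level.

t = -2.73; reject H0

H0: μ = 12550; H1: μ ≠ 12550 (one-sample t-test, two-sided).
t = (x̄ − μ₀)/(s/√n) = (9824 − 12550)/(2994/√9) = -2.73
df = n − 1 = 8
Two-sided p-value ≈ 0.026
Since p ≈ 0.026 < α = 0.05, reject H0; the evidence is statistically significant.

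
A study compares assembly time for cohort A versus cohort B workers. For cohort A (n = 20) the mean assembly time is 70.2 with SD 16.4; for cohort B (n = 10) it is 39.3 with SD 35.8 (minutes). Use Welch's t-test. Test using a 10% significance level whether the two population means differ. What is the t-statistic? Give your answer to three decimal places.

Let group 1 = cohort A, group 2 = cohort B. H0: μ_1 = μ_2; H1: μ_1 ≠ μ_2 (Welch's two-sample t-test, two-sided).
t = (x̄_1 − x̄_2)/√(s_1²/n_1 + s_2²/n_2) = (70.2 − 39.3)/√(16.4²/20 + 35.8²/10) = 2.597
Welch–Satterthwaite df ≈ 10.93
Two-sided p-value ≈ 0.025
Since p ≈ 0.025 < α = 0.1, reject H0; the data support H1.

2.597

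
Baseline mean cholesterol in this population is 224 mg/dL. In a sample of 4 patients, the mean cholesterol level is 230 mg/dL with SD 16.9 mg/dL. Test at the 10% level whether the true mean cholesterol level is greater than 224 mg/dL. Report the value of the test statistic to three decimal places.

0.710

H0: μ = 224; H1: μ > 224 (one-sample t-test, right-tailed).
t = (x̄ − μ₀)/(s/√n) = (230 − 224)/(16.9/√4) = 0.710
df = n − 1 = 3
p-value = P(T ≥ 0.710) ≈ 0.264
Since p ≈ 0.264 > α = 0.1, fail to reject H0; the evidence is not statistically significant.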